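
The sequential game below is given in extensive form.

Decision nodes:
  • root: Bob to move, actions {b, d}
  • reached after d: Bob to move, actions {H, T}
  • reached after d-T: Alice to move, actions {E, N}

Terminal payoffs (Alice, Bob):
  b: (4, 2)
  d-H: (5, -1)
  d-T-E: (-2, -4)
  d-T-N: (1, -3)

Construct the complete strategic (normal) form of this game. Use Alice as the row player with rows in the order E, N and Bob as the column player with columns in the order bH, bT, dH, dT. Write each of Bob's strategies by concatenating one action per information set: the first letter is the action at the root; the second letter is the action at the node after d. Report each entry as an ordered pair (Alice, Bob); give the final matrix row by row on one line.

Row E: bH→(4,2), bT→(4,2), dH→(5,-1), dT→(-2,-4)
Row N: bH→(4,2), bT→(4,2), dH→(5,-1), dT→(1,-3)

E: (4,2) (4,2) (5,-1) (-2,-4) | N: (4,2) (4,2) (5,-1) (1,-3)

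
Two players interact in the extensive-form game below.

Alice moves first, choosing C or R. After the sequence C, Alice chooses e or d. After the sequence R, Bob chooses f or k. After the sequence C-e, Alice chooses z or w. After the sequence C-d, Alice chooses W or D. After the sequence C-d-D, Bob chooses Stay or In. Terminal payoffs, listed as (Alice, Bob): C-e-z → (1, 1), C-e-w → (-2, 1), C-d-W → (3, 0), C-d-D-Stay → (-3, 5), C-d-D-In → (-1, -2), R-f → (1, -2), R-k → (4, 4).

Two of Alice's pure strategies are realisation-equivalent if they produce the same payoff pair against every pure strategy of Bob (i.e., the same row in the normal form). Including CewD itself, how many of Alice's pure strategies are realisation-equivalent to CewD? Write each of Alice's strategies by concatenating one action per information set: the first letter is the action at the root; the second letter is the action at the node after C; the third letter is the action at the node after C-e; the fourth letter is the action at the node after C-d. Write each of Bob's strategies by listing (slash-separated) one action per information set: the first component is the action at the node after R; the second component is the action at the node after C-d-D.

2

Row for CewD (columns f/Stay, f/In, k/Stay, k/In): (-2,1) (-2,1) (-2,1) (-2,1).
Under CewD, Alice's choice at the node after C-d can never be reached regardless of what Bob does, so varying those choices leaves every outcome unchanged.
Holding the reachable choices fixed and varying the unreachable one freely already gives 2 equivalent strategies.
No other strategy reproduces this row, so those 2 are the full class: CewW, CewD.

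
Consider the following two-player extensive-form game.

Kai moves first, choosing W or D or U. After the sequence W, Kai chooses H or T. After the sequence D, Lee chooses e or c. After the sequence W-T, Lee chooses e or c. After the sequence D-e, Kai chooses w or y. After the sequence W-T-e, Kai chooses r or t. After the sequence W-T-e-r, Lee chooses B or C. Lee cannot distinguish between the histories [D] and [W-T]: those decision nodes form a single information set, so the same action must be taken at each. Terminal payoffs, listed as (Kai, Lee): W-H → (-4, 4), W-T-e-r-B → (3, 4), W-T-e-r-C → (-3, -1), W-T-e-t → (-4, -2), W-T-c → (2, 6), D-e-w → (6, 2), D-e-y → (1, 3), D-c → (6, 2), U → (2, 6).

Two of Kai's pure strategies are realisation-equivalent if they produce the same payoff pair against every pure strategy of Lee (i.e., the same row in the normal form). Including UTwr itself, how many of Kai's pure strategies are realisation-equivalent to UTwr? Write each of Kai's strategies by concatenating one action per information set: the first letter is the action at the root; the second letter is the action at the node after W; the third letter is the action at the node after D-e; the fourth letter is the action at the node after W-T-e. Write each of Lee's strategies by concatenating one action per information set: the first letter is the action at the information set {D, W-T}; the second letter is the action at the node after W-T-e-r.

Row for UTwr (columns eB, eC, cB, cC): (2,6) (2,6) (2,6) (2,6).
Under UTwr, Kai's choice at the node after W and at the node after D-e and at the node after W-T-e can never be reached regardless of what Lee does, so varying those choices leaves every outcome unchanged.
Holding the reachable choices fixed and varying the unreachable ones freely already gives 2 × 2 × 2 = 8 equivalent strategies.
No other strategy reproduces this row, so those 8 are the full class: UHwr, UHwt, UHyr, UHyt, UTwr, UTwt, UTyr, UTyt.

8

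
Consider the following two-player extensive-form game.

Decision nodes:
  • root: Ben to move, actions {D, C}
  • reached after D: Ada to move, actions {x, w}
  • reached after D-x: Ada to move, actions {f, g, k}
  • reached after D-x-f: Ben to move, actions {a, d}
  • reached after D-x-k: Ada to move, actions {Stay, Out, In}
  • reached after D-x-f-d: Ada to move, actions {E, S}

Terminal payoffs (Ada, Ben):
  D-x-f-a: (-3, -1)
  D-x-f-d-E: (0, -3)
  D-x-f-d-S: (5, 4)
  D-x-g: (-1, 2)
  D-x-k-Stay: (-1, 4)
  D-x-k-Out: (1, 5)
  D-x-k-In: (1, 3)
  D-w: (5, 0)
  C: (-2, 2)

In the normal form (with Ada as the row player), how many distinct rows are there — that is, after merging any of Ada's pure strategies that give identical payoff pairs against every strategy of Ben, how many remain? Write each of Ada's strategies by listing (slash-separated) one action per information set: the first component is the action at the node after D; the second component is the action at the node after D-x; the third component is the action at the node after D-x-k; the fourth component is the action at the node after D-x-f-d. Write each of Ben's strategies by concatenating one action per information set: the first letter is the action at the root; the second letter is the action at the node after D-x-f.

7

Ada has 36 pure strategies: x/f/Stay/E, x/f/Stay/S, x/f/Out/E, x/f/Out/S, x/f/In/E, x/f/In/S, x/g/Stay/E, x/g/Stay/S, x/g/Out/E, x/g/Out/S, x/g/In/E, x/g/In/S, x/k/Stay/E, x/k/Stay/S, x/k/Out/E, x/k/Out/S, x/k/In/E, x/k/In/S, w/f/Stay/E, w/f/Stay/S, w/f/Out/E, w/f/Out/S, w/f/In/E, w/f/In/S, w/g/Stay/E, w/g/Stay/S, w/g/Out/E, w/g/Out/S, w/g/In/E, w/g/In/S, w/k/Stay/E, w/k/Stay/S, w/k/Out/E, w/k/Out/S, w/k/In/E, w/k/In/S. Columns: Da, Dd, Ca, Cd.
{x/f/Stay/E, x/f/Out/E, x/f/In/E} → row (-3,-1) (0,-3) (-2,2) (-2,2)
{x/f/Stay/S, x/f/Out/S, x/f/In/S} → row (-3,-1) (5,4) (-2,2) (-2,2)
{x/g/Stay/E, x/g/Stay/S, x/g/Out/E, x/g/Out/S, x/g/In/E, x/g/In/S} → row (-1,2) (-1,2) (-2,2) (-2,2)
{x/k/Stay/E, x/k/Stay/S} → row (-1,4) (-1,4) (-2,2) (-2,2)
{x/k/Out/E, x/k/Out/S} → row (1,5) (1,5) (-2,2) (-2,2)
{x/k/In/E, x/k/In/S} → row (1,3) (1,3) (-2,2) (-2,2)
{w/f/Stay/E, w/f/Stay/S, w/f/Out/E, w/f/Out/S, w/f/In/E, w/f/In/S, w/g/Stay/E, w/g/Stay/S, w/g/Out/E, w/g/Out/S, w/g/In/E, w/g/In/S, w/k/Stay/E, w/k/Stay/S, w/k/Out/E, w/k/Out/S, w/k/In/E, w/k/In/S} → row (5,0) (5,0) (-2,2) (-2,2)
That's 7 distinct rows out of 36 strategies.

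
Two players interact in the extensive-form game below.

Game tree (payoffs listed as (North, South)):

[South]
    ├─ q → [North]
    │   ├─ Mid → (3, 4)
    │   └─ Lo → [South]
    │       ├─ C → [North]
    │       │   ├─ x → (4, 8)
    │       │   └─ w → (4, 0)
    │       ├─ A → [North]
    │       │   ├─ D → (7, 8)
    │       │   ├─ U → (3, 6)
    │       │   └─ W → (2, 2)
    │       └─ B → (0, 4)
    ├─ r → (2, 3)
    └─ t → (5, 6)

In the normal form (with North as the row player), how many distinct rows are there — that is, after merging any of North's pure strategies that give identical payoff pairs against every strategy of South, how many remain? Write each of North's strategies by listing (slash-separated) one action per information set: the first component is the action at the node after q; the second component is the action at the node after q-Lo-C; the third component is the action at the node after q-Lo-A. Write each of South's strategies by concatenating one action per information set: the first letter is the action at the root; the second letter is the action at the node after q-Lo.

7

North has 12 pure strategies: Mid/x/D, Mid/x/U, Mid/x/W, Mid/w/D, Mid/w/U, Mid/w/W, Lo/x/D, Lo/x/U, Lo/x/W, Lo/w/D, Lo/w/U, Lo/w/W. Columns: qC, qA, qB, rC, rA, rB, tC, tA, tB.
{Mid/x/D, Mid/x/U, Mid/x/W, Mid/w/D, Mid/w/U, Mid/w/W} → row (3,4) (3,4) (3,4) (2,3) (2,3) (2,3) (5,6) (5,6) (5,6)
{Lo/x/D} → row (4,8) (7,8) (0,4) (2,3) (2,3) (2,3) (5,6) (5,6) (5,6)
{Lo/x/U} → row (4,8) (3,6) (0,4) (2,3) (2,3) (2,3) (5,6) (5,6) (5,6)
{Lo/x/W} → row (4,8) (2,2) (0,4) (2,3) (2,3) (2,3) (5,6) (5,6) (5,6)
{Lo/w/D} → row (4,0) (7,8) (0,4) (2,3) (2,3) (2,3) (5,6) (5,6) (5,6)
{Lo/w/U} → row (4,0) (3,6) (0,4) (2,3) (2,3) (2,3) (5,6) (5,6) (5,6)
{Lo/w/W} → row (4,0) (2,2) (0,4) (2,3) (2,3) (2,3) (5,6) (5,6) (5,6)
That's 7 distinct rows out of 12 strategies.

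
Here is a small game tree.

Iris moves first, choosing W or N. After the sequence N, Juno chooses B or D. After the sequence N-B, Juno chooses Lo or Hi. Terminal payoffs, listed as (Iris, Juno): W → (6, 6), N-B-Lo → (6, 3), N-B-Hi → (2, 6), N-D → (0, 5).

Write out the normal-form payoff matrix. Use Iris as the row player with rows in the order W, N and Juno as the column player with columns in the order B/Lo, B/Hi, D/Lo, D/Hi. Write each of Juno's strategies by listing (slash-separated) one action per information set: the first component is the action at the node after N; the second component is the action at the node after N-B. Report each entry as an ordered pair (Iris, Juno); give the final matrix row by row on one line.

Row W: B/Lo→(6,6), B/Hi→(6,6), D/Lo→(6,6), D/Hi→(6,6)
Row N: B/Lo→(6,3), B/Hi→(2,6), D/Lo→(0,5), D/Hi→(0,5)

W: (6,6) (6,6) (6,6) (6,6) | N: (6,3) (2,6) (0,5) (0,5)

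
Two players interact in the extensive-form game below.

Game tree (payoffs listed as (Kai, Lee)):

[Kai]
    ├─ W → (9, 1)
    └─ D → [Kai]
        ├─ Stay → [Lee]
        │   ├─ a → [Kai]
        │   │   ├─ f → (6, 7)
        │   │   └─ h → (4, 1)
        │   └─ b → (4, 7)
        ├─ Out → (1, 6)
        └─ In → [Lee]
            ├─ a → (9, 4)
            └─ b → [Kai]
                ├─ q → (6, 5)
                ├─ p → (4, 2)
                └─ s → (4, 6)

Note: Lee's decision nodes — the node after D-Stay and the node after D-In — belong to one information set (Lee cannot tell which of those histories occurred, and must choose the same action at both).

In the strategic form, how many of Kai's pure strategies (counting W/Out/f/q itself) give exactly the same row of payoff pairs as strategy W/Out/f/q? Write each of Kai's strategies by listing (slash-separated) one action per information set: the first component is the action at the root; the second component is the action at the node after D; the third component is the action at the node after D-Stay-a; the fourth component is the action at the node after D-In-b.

18

Row for W/Out/f/q (columns a, b): (9,1) (9,1).
Under W/Out/f/q, Kai's choice at the node after D and at the node after D-Stay-a and at the node after D-In-b can never be reached regardless of what Lee does, so varying those choices leaves every outcome unchanged.
Holding the reachable choices fixed and varying the unreachable ones freely already gives 3 × 2 × 3 = 18 equivalent strategies.
No other strategy reproduces this row, so those 18 are the full class: W/Stay/f/q, W/Stay/f/p, W/Stay/f/s, W/Stay/h/q, W/Stay/h/p, W/Stay/h/s, W/Out/f/q, W/Out/f/p, W/Out/f/s, W/Out/h/q, W/Out/h/p, W/Out/h/s, W/In/f/q, W/In/f/p, W/In/f/s, W/In/h/q, W/In/h/p, W/In/h/s.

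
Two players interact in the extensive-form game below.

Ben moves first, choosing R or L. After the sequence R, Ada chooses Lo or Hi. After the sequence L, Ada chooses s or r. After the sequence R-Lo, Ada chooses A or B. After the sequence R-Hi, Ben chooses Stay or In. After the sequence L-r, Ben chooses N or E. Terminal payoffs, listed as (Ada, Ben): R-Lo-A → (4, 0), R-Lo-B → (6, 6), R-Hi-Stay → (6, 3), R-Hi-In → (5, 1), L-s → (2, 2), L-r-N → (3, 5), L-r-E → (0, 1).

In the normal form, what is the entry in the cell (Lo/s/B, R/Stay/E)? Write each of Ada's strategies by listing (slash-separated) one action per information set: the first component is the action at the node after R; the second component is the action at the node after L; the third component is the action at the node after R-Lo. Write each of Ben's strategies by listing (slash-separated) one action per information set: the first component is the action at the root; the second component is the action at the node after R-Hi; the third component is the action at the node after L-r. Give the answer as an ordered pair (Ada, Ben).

(6, 6)

Trace the play path from the root:
  Ben plays R
  Ada plays Lo at [R]
  Ada plays B at [R-Lo]
→ terminal payoff (6, 6).
(Ada's choice at the node after L is never reached on this path, so it doesn't affect the outcome.)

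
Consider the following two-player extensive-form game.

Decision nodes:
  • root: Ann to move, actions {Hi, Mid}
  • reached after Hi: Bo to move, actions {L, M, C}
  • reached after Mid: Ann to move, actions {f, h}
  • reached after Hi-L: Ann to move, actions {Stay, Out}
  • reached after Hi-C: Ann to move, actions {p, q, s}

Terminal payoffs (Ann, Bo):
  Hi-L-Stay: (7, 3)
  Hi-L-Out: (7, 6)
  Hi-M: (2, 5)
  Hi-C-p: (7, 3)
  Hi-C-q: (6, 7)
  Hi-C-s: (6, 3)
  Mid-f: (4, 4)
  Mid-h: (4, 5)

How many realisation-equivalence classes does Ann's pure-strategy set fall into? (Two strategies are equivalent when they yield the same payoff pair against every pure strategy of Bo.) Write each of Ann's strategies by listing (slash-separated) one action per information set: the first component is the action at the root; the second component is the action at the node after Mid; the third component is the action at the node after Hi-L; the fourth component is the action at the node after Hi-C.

8

Ann has 24 pure strategies: Hi/f/Stay/p, Hi/f/Stay/q, Hi/f/Stay/s, Hi/f/Out/p, Hi/f/Out/q, Hi/f/Out/s, Hi/h/Stay/p, Hi/h/Stay/q, Hi/h/Stay/s, Hi/h/Out/p, Hi/h/Out/q, Hi/h/Out/s, Mid/f/Stay/p, Mid/f/Stay/q, Mid/f/Stay/s, Mid/f/Out/p, Mid/f/Out/q, Mid/f/Out/s, Mid/h/Stay/p, Mid/h/Stay/q, Mid/h/Stay/s, Mid/h/Out/p, Mid/h/Out/q, Mid/h/Out/s. Columns: L, M, C.
{Hi/f/Stay/p, Hi/h/Stay/p} → row (7,3) (2,5) (7,3)
{Hi/f/Stay/q, Hi/h/Stay/q} → row (7,3) (2,5) (6,7)
{Hi/f/Stay/s, Hi/h/Stay/s} → row (7,3) (2,5) (6,3)
{Hi/f/Out/p, Hi/h/Out/p} → row (7,6) (2,5) (7,3)
{Hi/f/Out/q, Hi/h/Out/q} → row (7,6) (2,5) (6,7)
{Hi/f/Out/s, Hi/h/Out/s} → row (7,6) (2,5) (6,3)
{Mid/f/Stay/p, Mid/f/Stay/q, Mid/f/Stay/s, Mid/f/Out/p, Mid/f/Out/q, Mid/f/Out/s} → row (4,4) (4,4) (4,4)
{Mid/h/Stay/p, Mid/h/Stay/q, Mid/h/Stay/s, Mid/h/Out/p, Mid/h/Out/q, Mid/h/Out/s} → row (4,5) (4,5) (4,5)
That's 8 distinct rows out of 24 strategies.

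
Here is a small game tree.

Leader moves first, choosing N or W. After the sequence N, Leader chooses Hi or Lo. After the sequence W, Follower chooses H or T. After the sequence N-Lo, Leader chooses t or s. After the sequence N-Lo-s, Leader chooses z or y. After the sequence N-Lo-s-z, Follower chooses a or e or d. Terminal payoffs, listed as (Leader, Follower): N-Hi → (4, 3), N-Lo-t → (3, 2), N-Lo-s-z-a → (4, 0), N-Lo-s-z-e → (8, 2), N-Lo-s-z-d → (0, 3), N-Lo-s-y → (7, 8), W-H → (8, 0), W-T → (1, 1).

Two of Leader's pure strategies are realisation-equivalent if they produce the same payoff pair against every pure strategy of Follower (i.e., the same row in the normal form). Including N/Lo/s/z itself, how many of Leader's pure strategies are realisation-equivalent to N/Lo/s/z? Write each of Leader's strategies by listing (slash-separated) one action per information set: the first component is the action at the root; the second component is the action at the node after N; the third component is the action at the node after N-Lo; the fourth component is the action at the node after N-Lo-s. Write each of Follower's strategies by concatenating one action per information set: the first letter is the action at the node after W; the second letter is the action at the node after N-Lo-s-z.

Row for N/Lo/s/z (columns Ha, He, Hd, Ta, Te, Td): (4,0) (8,2) (0,3) (4,0) (8,2) (0,3).
Every one of Leader's information sets is on the play path for some reply by Follower when Leader follows N/Lo/s/z.
Changing the action at any of them therefore changes at least one column, so only N/Lo/s/z itself gives this row.

1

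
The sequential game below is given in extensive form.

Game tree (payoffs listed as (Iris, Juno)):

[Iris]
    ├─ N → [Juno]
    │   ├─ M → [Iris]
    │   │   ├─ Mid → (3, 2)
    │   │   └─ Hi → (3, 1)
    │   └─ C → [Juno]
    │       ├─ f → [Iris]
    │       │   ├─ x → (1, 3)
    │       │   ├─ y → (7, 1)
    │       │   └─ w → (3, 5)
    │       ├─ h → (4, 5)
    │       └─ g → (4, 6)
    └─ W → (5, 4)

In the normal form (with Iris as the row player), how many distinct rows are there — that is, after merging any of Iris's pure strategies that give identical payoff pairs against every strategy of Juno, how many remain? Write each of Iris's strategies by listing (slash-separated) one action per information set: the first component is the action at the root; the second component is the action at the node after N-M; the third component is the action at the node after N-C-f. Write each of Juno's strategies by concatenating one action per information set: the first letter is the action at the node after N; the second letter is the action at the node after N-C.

7

Iris has 12 pure strategies: N/Mid/x, N/Mid/y, N/Mid/w, N/Hi/x, N/Hi/y, N/Hi/w, W/Mid/x, W/Mid/y, W/Mid/w, W/Hi/x, W/Hi/y, W/Hi/w. Columns: Mf, Mh, Mg, Cf, Ch, Cg.
{N/Mid/x} → row (3,2) (3,2) (3,2) (1,3) (4,5) (4,6)
{N/Mid/y} → row (3,2) (3,2) (3,2) (7,1) (4,5) (4,6)
{N/Mid/w} → row (3,2) (3,2) (3,2) (3,5) (4,5) (4,6)
{N/Hi/x} → row (3,1) (3,1) (3,1) (1,3) (4,5) (4,6)
{N/Hi/y} → row (3,1) (3,1) (3,1) (7,1) (4,5) (4,6)
{N/Hi/w} → row (3,1) (3,1) (3,1) (3,5) (4,5) (4,6)
{W/Mid/x, W/Mid/y, W/Mid/w, W/Hi/x, W/Hi/y, W/Hi/w} → row (5,4) (5,4) (5,4) (5,4) (5,4) (5,4)
That's 7 distinct rows out of 12 strategies.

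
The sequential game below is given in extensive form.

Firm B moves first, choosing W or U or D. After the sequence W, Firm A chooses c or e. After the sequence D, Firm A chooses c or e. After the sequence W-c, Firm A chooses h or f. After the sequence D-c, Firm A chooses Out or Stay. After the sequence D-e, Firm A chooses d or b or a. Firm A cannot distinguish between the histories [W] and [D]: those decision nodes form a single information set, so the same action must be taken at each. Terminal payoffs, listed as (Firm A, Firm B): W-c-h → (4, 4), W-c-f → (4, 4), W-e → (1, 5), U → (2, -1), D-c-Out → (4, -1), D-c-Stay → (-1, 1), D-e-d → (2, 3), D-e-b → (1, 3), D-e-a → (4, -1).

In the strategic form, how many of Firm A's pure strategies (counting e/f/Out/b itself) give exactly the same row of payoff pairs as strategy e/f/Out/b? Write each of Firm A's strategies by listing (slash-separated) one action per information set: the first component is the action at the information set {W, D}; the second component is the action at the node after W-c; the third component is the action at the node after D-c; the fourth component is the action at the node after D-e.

Row for e/f/Out/b (columns W, U, D): (1,5) (2,-1) (1,3).
Under e/f/Out/b, Firm A's choice at the node after W-c and at the node after D-c can never be reached regardless of what Firm B does, so varying those choices leaves every outcome unchanged.
Holding the reachable choices fixed and varying the unreachable ones freely already gives 2 × 2 = 4 equivalent strategies.
No other strategy reproduces this row, so those 4 are the full class: e/h/Out/b, e/h/Stay/b, e/f/Out/b, e/f/Stay/b.

4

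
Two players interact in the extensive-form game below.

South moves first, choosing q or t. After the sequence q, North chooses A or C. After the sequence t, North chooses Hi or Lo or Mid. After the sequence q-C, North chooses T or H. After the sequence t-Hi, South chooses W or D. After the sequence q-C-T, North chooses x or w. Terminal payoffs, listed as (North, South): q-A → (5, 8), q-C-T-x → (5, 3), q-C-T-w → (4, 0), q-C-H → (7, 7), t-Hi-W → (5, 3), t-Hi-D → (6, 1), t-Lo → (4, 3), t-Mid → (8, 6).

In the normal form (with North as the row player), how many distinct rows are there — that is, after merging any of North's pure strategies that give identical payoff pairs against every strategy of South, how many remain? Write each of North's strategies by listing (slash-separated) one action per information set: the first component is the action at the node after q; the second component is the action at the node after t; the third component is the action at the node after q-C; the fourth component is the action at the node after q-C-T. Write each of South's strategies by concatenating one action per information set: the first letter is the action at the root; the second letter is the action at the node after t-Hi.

North has 24 pure strategies: A/Hi/T/x, A/Hi/T/w, A/Hi/H/x, A/Hi/H/w, A/Lo/T/x, A/Lo/T/w, A/Lo/H/x, A/Lo/H/w, A/Mid/T/x, A/Mid/T/w, A/Mid/H/x, A/Mid/H/w, C/Hi/T/x, C/Hi/T/w, C/Hi/H/x, C/Hi/H/w, C/Lo/T/x, C/Lo/T/w, C/Lo/H/x, C/Lo/H/w, C/Mid/T/x, C/Mid/T/w, C/Mid/H/x, C/Mid/H/w. Columns: qW, qD, tW, tD.
{A/Hi/T/x, A/Hi/T/w, A/Hi/H/x, A/Hi/H/w} → row (5,8) (5,8) (5,3) (6,1)
{A/Lo/T/x, A/Lo/T/w, A/Lo/H/x, A/Lo/H/w} → row (5,8) (5,8) (4,3) (4,3)
{A/Mid/T/x, A/Mid/T/w, A/Mid/H/x, A/Mid/H/w} → row (5,8) (5,8) (8,6) (8,6)
{C/Hi/T/x} → row (5,3) (5,3) (5,3) (6,1)
{C/Hi/T/w} → row (4,0) (4,0) (5,3) (6,1)
{C/Hi/H/x, C/Hi/H/w} → row (7,7) (7,7) (5,3) (6,1)
{C/Lo/T/x} → row (5,3) (5,3) (4,3) (4,3)
{C/Lo/T/w} → row (4,0) (4,0) (4,3) (4,3)
{C/Lo/H/x, C/Lo/H/w} → row (7,7) (7,7) (4,3) (4,3)
{C/Mid/T/x} → row (5,3) (5,3) (8,6) (8,6)
{C/Mid/T/w} → row (4,0) (4,0) (8,6) (8,6)
{C/Mid/H/x, C/Mid/H/w} → row (7,7) (7,7) (8,6) (8,6)
That's 12 distinct rows out of 24 strategies.

12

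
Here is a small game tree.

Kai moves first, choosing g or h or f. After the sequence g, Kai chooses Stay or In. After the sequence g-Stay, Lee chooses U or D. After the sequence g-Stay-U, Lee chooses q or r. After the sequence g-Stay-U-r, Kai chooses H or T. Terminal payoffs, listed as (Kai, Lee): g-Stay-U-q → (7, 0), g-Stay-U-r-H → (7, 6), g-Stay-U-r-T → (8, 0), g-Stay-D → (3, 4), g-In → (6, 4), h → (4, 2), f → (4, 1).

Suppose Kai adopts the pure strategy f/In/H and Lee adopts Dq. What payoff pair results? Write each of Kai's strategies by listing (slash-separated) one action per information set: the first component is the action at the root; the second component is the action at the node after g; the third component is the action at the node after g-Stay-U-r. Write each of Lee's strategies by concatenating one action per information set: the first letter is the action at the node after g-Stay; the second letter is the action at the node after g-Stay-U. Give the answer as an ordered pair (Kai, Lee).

(4, 1)

Trace the play path from the root:
  Kai plays f
→ terminal payoff (4, 1).
(Kai's choice at the node after g is never reached on this path, so it doesn't affect the outcome.)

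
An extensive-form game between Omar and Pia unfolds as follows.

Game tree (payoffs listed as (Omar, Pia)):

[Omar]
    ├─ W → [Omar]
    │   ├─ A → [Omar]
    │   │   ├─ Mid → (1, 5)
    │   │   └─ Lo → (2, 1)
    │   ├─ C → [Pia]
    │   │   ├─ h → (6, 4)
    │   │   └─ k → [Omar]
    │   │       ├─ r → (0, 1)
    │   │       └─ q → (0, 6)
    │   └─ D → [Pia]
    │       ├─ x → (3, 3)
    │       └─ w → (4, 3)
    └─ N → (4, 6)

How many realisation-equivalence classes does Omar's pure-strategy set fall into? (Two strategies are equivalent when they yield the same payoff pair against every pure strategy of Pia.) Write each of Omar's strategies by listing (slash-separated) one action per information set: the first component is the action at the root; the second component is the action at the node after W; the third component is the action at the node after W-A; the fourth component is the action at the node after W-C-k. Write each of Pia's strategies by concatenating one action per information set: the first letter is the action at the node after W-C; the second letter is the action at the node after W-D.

6

Omar has 24 pure strategies: W/A/Mid/r, W/A/Mid/q, W/A/Lo/r, W/A/Lo/q, W/C/Mid/r, W/C/Mid/q, W/C/Lo/r, W/C/Lo/q, W/D/Mid/r, W/D/Mid/q, W/D/Lo/r, W/D/Lo/q, N/A/Mid/r, N/A/Mid/q, N/A/Lo/r, N/A/Lo/q, N/C/Mid/r, N/C/Mid/q, N/C/Lo/r, N/C/Lo/q, N/D/Mid/r, N/D/Mid/q, N/D/Lo/r, N/D/Lo/q. Columns: hx, hw, kx, kw.
{W/A/Mid/r, W/A/Mid/q} → row (1,5) (1,5) (1,5) (1,5)
{W/A/Lo/r, W/A/Lo/q} → row (2,1) (2,1) (2,1) (2,1)
{W/C/Mid/r, W/C/Lo/r} → row (6,4) (6,4) (0,1) (0,1)
{W/C/Mid/q, W/C/Lo/q} → row (6,4) (6,4) (0,6) (0,6)
{W/D/Mid/r, W/D/Mid/q, W/D/Lo/r, W/D/Lo/q} → row (3,3) (4,3) (3,3) (4,3)
{N/A/Mid/r, N/A/Mid/q, N/A/Lo/r, N/A/Lo/q, N/C/Mid/r, N/C/Mid/q, N/C/Lo/r, N/C/Lo/q, N/D/Mid/r, N/D/Mid/q, N/D/Lo/r, N/D/Lo/q} → row (4,6) (4,6) (4,6) (4,6)
That's 6 distinct rows out of 24 strategies.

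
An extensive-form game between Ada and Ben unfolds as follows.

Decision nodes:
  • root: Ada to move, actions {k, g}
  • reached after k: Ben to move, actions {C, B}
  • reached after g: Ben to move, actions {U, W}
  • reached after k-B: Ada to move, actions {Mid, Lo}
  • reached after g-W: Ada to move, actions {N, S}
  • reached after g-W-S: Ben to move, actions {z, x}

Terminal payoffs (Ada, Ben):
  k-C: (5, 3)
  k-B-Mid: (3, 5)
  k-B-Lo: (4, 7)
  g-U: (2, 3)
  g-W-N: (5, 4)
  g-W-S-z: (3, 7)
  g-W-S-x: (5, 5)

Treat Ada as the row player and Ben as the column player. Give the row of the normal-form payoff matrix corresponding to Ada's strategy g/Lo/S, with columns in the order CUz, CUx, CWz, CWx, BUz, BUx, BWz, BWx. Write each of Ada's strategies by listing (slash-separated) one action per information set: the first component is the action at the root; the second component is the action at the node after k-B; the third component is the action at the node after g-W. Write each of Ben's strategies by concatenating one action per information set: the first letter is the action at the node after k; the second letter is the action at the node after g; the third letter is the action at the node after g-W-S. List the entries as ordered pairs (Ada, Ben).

vs CUz: Ada plays g → Ben plays U at [g] → (2, 3)
vs CUx: Ada plays g → Ben plays U at [g] → (2, 3)
vs CWz: Ada plays g → Ben plays W at [g] → Ada plays S at [g-W] → Ben plays z at [g-W-S] → (3, 7)
vs CWx: Ada plays g → Ben plays W at [g] → Ada plays S at [g-W] → Ben plays x at [g-W-S] → (5, 5)
vs BUz: Ada plays g → Ben plays U at [g] → (2, 3)
vs BUx: Ada plays g → Ben plays U at [g] → (2, 3)
vs BWz: Ada plays g → Ben plays W at [g] → Ada plays S at [g-W] → Ben plays z at [g-W-S] → (3, 7)
vs BWx: Ada plays g → Ben plays W at [g] → Ada plays S at [g-W] → Ben plays x at [g-W-S] → (5, 5)

(2,3) (2,3) (3,7) (5,5) (2,3) (2,3) (3,7) (5,5)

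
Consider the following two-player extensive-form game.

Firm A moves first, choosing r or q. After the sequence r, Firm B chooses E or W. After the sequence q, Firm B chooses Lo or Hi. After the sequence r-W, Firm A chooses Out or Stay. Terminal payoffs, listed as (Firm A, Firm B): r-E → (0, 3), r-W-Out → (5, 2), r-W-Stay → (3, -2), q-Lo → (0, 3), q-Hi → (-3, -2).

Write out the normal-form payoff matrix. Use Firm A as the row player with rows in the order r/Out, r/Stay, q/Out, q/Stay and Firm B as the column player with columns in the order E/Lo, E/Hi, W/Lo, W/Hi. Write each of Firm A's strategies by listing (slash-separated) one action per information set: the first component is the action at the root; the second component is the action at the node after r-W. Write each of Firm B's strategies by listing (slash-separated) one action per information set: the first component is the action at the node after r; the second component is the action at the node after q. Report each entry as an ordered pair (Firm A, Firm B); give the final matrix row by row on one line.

r/Out: (0,3) (0,3) (5,2) (5,2) | r/Stay: (0,3) (0,3) (3,-2) (3,-2) | q/Out: (0,3) (-3,-2) (0,3) (-3,-2) | q/Stay: (0,3) (-3,-2) (0,3) (-3,-2)

           E/Lo     E/Hi     W/Lo     W/Hi
 r/Out    (0,3)    (0,3)    (5,2)    (5,2)
r/Stay    (0,3)    (0,3)   (3,-2)   (3,-2)
 q/Out    (0,3)  (-3,-2)    (0,3)  (-3,-2)
q/Stay    (0,3)  (-3,-2)    (0,3)  (-3,-2)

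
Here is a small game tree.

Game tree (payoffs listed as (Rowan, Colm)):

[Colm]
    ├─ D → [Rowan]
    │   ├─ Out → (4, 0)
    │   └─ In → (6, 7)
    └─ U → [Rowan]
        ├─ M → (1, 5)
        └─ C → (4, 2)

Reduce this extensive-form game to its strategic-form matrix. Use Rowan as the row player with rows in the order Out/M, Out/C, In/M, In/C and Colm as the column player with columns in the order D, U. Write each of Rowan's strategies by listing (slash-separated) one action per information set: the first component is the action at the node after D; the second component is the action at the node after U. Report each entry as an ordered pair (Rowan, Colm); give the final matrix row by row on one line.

Out/M: (4,0) (1,5) | Out/C: (4,0) (4,2) | In/M: (6,7) (1,5) | In/C: (6,7) (4,2)

Row Out/M: D→(4,0), U→(1,5)
Row Out/C: D→(4,0), U→(4,2)
Row In/M: D→(6,7), U→(1,5)
Row In/C: D→(6,7), U→(4,2)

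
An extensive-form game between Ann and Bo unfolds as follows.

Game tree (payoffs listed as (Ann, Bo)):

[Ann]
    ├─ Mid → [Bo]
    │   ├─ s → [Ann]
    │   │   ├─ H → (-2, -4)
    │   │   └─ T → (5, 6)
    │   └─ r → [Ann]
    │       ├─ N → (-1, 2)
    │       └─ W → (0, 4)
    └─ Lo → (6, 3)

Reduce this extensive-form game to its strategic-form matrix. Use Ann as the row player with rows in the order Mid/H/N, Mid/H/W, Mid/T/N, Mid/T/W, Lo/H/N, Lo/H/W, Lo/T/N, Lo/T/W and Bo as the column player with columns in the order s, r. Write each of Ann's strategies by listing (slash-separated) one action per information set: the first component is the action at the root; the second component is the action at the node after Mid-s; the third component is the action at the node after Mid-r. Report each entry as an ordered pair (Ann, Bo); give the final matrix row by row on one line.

Row Mid/H/N: s→(-2,-4), r→(-1,2)
Row Mid/H/W: s→(-2,-4), r→(0,4)
Row Mid/T/N: s→(5,6), r→(-1,2)
Row Mid/T/W: s→(5,6), r→(0,4)
Row Lo/H/N: s→(6,3), r→(6,3)
Row Lo/H/W: s→(6,3), r→(6,3)
Row Lo/T/N: s→(6,3), r→(6,3)
Row Lo/T/W: s→(6,3), r→(6,3)

Mid/H/N: (-2,-4) (-1,2) | Mid/H/W: (-2,-4) (0,4) | Mid/T/N: (5,6) (-1,2) | Mid/T/W: (5,6) (0,4) | Lo/H/N: (6,3) (6,3) | Lo/H/W: (6,3) (6,3) | Lo/T/N: (6,3) (6,3) | Lo/T/W: (6,3) (6,3)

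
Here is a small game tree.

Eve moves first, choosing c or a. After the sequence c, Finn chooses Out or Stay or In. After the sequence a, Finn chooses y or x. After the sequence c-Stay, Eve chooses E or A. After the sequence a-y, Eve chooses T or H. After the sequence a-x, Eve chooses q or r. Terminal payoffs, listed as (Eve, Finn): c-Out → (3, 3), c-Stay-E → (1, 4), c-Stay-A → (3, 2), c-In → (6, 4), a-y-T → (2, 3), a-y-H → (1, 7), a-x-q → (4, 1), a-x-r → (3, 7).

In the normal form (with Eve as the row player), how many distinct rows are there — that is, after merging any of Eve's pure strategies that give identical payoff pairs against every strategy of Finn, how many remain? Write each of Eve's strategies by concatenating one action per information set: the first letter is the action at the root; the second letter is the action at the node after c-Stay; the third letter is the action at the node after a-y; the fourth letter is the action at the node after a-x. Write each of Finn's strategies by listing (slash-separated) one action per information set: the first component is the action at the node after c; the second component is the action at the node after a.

6

Eve has 16 pure strategies: cETq, cETr, cEHq, cEHr, cATq, cATr, cAHq, cAHr, aETq, aETr, aEHq, aEHr, aATq, aATr, aAHq, aAHr. Columns: Out/y, Out/x, Stay/y, Stay/x, In/y, In/x.
{cETq, cETr, cEHq, cEHr} → row (3,3) (3,3) (1,4) (1,4) (6,4) (6,4)
{cATq, cATr, cAHq, cAHr} → row (3,3) (3,3) (3,2) (3,2) (6,4) (6,4)
{aETq, aATq} → row (2,3) (4,1) (2,3) (4,1) (2,3) (4,1)
{aETr, aATr} → row (2,3) (3,7) (2,3) (3,7) (2,3) (3,7)
{aEHq, aAHq} → row (1,7) (4,1) (1,7) (4,1) (1,7) (4,1)
{aEHr, aAHr} → row (1,7) (3,7) (1,7) (3,7) (1,7) (3,7)
That's 6 distinct rows out of 16 strategies.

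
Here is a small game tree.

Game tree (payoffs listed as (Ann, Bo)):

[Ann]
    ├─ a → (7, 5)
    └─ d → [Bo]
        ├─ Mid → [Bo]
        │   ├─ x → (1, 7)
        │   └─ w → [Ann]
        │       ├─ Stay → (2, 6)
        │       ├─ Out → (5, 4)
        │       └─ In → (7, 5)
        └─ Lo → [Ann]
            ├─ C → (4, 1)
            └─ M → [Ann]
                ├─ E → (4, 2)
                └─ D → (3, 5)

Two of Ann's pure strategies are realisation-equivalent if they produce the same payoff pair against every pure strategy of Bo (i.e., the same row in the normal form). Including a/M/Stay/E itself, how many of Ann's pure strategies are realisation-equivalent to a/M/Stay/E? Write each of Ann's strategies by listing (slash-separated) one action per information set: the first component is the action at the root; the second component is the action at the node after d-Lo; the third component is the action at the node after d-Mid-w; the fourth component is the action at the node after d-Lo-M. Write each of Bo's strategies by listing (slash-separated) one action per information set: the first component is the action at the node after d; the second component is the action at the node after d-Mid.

Row for a/M/Stay/E (columns Mid/x, Mid/w, Lo/x, Lo/w): (7,5) (7,5) (7,5) (7,5).
Under a/M/Stay/E, Ann's choice at the node after d-Lo and at the node after d-Mid-w and at the node after d-Lo-M can never be reached regardless of what Bo does, so varying those choices leaves every outcome unchanged.
Holding the reachable choices fixed and varying the unreachable ones freely already gives 2 × 3 × 2 = 12 equivalent strategies.
No other strategy reproduces this row, so those 12 are the full class: a/C/Stay/E, a/C/Stay/D, a/C/Out/E, a/C/Out/D, a/C/In/E, a/C/In/D, a/M/Stay/E, a/M/Stay/D, a/M/Out/E, a/M/Out/D, a/M/In/E, a/M/In/D.

12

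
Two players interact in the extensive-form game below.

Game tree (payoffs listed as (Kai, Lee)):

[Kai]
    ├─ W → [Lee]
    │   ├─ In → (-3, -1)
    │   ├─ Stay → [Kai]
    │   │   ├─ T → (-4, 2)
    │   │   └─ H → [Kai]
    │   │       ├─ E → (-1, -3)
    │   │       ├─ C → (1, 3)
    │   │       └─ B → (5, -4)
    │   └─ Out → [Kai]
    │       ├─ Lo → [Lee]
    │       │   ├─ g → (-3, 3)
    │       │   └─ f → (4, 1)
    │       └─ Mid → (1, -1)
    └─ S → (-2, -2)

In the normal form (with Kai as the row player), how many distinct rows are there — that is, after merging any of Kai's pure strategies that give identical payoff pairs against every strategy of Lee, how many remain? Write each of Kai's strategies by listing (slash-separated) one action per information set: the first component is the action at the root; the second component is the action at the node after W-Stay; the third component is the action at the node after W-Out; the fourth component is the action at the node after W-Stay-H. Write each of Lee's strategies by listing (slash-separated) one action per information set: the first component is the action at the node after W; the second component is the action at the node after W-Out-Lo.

9

Kai has 24 pure strategies: W/T/Lo/E, W/T/Lo/C, W/T/Lo/B, W/T/Mid/E, W/T/Mid/C, W/T/Mid/B, W/H/Lo/E, W/H/Lo/C, W/H/Lo/B, W/H/Mid/E, W/H/Mid/C, W/H/Mid/B, S/T/Lo/E, S/T/Lo/C, S/T/Lo/B, S/T/Mid/E, S/T/Mid/C, S/T/Mid/B, S/H/Lo/E, S/H/Lo/C, S/H/Lo/B, S/H/Mid/E, S/H/Mid/C, S/H/Mid/B. Columns: In/g, In/f, Stay/g, Stay/f, Out/g, Out/f.
{W/T/Lo/E, W/T/Lo/C, W/T/Lo/B} → row (-3,-1) (-3,-1) (-4,2) (-4,2) (-3,3) (4,1)
{W/T/Mid/E, W/T/Mid/C, W/T/Mid/B} → row (-3,-1) (-3,-1) (-4,2) (-4,2) (1,-1) (1,-1)
{W/H/Lo/E} → row (-3,-1) (-3,-1) (-1,-3) (-1,-3) (-3,3) (4,1)
{W/H/Lo/C} → row (-3,-1) (-3,-1) (1,3) (1,3) (-3,3) (4,1)
{W/H/Lo/B} → row (-3,-1) (-3,-1) (5,-4) (5,-4) (-3,3) (4,1)
{W/H/Mid/E} → row (-3,-1) (-3,-1) (-1,-3) (-1,-3) (1,-1) (1,-1)
{W/H/Mid/C} → row (-3,-1) (-3,-1) (1,3) (1,3) (1,-1) (1,-1)
{W/H/Mid/B} → row (-3,-1) (-3,-1) (5,-4) (5,-4) (1,-1) (1,-1)
{S/T/Lo/E, S/T/Lo/C, S/T/Lo/B, S/T/Mid/E, S/T/Mid/C, S/T/Mid/B, S/H/Lo/E, S/H/Lo/C, S/H/Lo/B, S/H/Mid/E, S/H/Mid/C, S/H/Mid/B} → row (-2,-2) (-2,-2) (-2,-2) (-2,-2) (-2,-2) (-2,-2)
That's 9 distinct rows out of 24 strategies.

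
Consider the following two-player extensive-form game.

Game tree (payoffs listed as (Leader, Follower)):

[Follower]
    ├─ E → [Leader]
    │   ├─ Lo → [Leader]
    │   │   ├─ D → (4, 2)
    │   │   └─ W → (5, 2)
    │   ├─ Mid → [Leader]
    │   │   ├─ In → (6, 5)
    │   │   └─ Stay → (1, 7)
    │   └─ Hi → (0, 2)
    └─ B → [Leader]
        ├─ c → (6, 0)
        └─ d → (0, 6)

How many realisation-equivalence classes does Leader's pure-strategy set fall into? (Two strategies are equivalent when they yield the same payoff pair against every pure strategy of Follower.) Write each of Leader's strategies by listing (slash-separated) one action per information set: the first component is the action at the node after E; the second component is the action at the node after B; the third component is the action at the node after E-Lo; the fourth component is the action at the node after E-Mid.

Leader has 24 pure strategies: Lo/c/D/In, Lo/c/D/Stay, Lo/c/W/In, Lo/c/W/Stay, Lo/d/D/In, Lo/d/D/Stay, Lo/d/W/In, Lo/d/W/Stay, Mid/c/D/In, Mid/c/D/Stay, Mid/c/W/In, Mid/c/W/Stay, Mid/d/D/In, Mid/d/D/Stay, Mid/d/W/In, Mid/d/W/Stay, Hi/c/D/In, Hi/c/D/Stay, Hi/c/W/In, Hi/c/W/Stay, Hi/d/D/In, Hi/d/D/Stay, Hi/d/W/In, Hi/d/W/Stay. Columns: E, B.
{Lo/c/D/In, Lo/c/D/Stay} → row (4,2) (6,0)
{Lo/c/W/In, Lo/c/W/Stay} → row (5,2) (6,0)
{Lo/d/D/In, Lo/d/D/Stay} → row (4,2) (0,6)
{Lo/d/W/In, Lo/d/W/Stay} → row (5,2) (0,6)
{Mid/c/D/In, Mid/c/W/In} → row (6,5) (6,0)
{Mid/c/D/Stay, Mid/c/W/Stay} → row (1,7) (6,0)
{Mid/d/D/In, Mid/d/W/In} → row (6,5) (0,6)
{Mid/d/D/Stay, Mid/d/W/Stay} → row (1,7) (0,6)
{Hi/c/D/In, Hi/c/D/Stay, Hi/c/W/In, Hi/c/W/Stay} → row (0,2) (6,0)
{Hi/d/D/In, Hi/d/D/Stay, Hi/d/W/In, Hi/d/W/Stay} → row (0,2) (0,6)
That's 10 distinct rows out of 24 strategies.

10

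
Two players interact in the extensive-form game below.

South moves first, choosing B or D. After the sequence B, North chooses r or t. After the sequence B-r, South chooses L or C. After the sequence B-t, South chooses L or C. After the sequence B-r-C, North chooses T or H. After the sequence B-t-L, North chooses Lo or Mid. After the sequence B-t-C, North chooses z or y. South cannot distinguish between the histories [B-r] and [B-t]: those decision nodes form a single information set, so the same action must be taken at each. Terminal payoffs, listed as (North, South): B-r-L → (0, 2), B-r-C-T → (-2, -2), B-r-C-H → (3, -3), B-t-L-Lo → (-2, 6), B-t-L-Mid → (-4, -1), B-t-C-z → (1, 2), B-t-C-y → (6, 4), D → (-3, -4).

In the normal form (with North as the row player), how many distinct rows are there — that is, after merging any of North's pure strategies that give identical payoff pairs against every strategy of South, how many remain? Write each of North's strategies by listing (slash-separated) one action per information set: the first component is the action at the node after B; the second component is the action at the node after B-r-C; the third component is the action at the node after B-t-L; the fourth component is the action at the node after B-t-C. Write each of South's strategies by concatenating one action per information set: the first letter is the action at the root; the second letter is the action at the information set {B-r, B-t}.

6

North has 16 pure strategies: r/T/Lo/z, r/T/Lo/y, r/T/Mid/z, r/T/Mid/y, r/H/Lo/z, r/H/Lo/y, r/H/Mid/z, r/H/Mid/y, t/T/Lo/z, t/T/Lo/y, t/T/Mid/z, t/T/Mid/y, t/H/Lo/z, t/H/Lo/y, t/H/Mid/z, t/H/Mid/y. Columns: BL, BC, DL, DC.
{r/T/Lo/z, r/T/Lo/y, r/T/Mid/z, r/T/Mid/y} → row (0,2) (-2,-2) (-3,-4) (-3,-4)
{r/H/Lo/z, r/H/Lo/y, r/H/Mid/z, r/H/Mid/y} → row (0,2) (3,-3) (-3,-4) (-3,-4)
{t/T/Lo/z, t/H/Lo/z} → row (-2,6) (1,2) (-3,-4) (-3,-4)
{t/T/Lo/y, t/H/Lo/y} → row (-2,6) (6,4) (-3,-4) (-3,-4)
{t/T/Mid/z, t/H/Mid/z} → row (-4,-1) (1,2) (-3,-4) (-3,-4)
{t/T/Mid/y, t/H/Mid/y} → row (-4,-1) (6,4) (-3,-4) (-3,-4)
That's 6 distinct rows out of 16 strategies.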